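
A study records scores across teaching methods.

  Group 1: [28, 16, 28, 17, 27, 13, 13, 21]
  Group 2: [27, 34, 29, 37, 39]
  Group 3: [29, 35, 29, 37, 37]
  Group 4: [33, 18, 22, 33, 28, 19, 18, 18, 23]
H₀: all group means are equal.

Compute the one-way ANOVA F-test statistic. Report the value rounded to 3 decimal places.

Group means [20.38, 33.20, 33.40, 23.56], grand mean 26.222
SSB = Σnᵢ(x̄ᵢ−x̄)² = 838.569; SSW = ΣΣ(x−x̄ᵢ)² = 786.097
MSB = 838.569/3 = 279.5231; MSW = 786.097/23 = 34.1781
F = MSB/MSW = 8.1784
df = (3, 23)

test statistic = 8.178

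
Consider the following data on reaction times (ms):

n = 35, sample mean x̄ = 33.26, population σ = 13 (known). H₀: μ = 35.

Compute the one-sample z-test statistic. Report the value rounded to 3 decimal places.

test statistic = -0.792

SE = σ/√n = 13/√35 = 2.1974
z = (x̄−μ₀)/SE = (33.26−35)/2.1974 = -0.7918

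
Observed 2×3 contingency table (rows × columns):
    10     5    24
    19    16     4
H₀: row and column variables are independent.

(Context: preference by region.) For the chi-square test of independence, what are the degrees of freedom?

degrees of freedom = 2

df = (r−1)(c−1) = (2−1)·(3−1) = 2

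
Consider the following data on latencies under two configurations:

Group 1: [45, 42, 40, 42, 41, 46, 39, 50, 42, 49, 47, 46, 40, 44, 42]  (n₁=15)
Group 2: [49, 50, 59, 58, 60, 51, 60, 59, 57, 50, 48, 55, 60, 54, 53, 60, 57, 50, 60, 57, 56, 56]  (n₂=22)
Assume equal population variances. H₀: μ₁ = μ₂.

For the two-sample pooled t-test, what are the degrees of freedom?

df = n₁ + n₂ − 2 = 15 + 22 − 2 = 35

degrees of freedom = 35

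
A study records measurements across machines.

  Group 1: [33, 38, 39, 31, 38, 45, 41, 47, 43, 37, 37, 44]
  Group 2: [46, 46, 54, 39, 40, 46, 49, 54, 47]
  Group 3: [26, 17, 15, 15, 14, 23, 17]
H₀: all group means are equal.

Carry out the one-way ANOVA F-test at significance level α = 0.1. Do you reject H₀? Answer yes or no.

reject H₀: yes

Group means [39.42, 46.78, 18.14], grand mean 36.464
SSB = Σnᵢ(x̄ᵢ−x̄)² = 3411.635; SSW = ΣΣ(x−x̄ᵢ)² = 595.329
MSB = 3411.635/2 = 1705.8175; MSW = 595.329/25 = 23.8132
F = MSB/MSW = 71.6333
df = (2, 25)
p-value (upper-tail) = 0.00000
At α=0.1: p < α → reject H₀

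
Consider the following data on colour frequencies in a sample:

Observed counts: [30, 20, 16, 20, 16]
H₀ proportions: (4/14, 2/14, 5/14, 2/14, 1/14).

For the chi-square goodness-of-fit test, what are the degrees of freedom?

degrees of freedom = 4

df = k − 1 = 5 − 1 = 4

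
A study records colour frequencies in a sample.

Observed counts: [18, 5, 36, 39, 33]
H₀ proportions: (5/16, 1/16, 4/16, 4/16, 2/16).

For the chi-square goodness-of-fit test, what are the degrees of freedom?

df = k − 1 = 5 − 1 = 4

degrees of freedom = 4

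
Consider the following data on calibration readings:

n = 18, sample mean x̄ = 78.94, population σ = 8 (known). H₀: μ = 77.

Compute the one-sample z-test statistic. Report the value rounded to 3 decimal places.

test statistic = 1.029

SE = σ/√n = 8/√18 = 1.8856
z = (x̄−μ₀)/SE = (78.94−77)/1.8856 = 1.0288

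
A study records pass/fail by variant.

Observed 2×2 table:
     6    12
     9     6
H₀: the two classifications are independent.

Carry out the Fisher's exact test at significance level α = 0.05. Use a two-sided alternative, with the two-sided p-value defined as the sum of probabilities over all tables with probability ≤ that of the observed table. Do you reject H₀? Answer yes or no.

Margins: r₁=18, r₂=15, c₁=15, c₂=18, n=33
p_obs = C(18,6)·C(15,9)/C(33,15); sum pmf over tables with pmf ≤ p_obs
p-value (two-sided) = 0.16973
At α=0.05: p ≥ α → fail to reject H₀

reject H₀: no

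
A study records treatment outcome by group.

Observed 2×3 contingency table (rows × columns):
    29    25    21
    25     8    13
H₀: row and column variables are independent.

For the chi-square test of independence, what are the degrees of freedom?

degrees of freedom = 2

df = (r−1)(c−1) = (2−1)·(3−1) = 2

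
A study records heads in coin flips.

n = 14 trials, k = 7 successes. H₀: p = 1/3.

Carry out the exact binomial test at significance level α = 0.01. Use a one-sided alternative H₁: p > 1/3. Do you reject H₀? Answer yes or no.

Exact binomial: n=14, k=7, p₀=1/3=0.3333
P(X≥7) from Σ C(n,i)·p₀^i·(1−p₀)^(n−i)
p-value (one-sided, H₁ greater) = 0.14946
At α=0.01: p ≥ α → fail to reject H₀

reject H₀: no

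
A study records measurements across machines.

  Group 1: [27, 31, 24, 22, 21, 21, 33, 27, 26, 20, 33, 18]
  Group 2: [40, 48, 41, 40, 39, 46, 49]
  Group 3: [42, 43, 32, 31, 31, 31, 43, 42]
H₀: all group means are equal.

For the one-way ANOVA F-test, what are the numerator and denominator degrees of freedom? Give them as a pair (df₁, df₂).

k = 3 groups, N = 27 total
df = (k−1, N−k) = (3−1, 27−3) = (2, 24)

degrees of freedom = [2, 24]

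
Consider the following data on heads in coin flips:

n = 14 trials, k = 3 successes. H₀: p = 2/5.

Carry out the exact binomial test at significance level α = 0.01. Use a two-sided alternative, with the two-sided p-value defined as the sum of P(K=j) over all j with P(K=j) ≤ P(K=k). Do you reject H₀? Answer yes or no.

Exact binomial: n=14, k=3, p₀=2/5=0.4000
P(X=j) = C(n,j)·p₀^j·(1−p₀)^(n−j); p = Σ P(X=j) over j with P(X=j) ≤ P(X=3)
p-value (two-sided) = 0.18263
At α=0.01: p ≥ α → fail to reject H₀

reject H₀: no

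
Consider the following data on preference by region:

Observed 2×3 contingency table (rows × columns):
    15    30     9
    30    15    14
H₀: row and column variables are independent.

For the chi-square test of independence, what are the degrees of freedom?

degrees of freedom = 2

df = (r−1)(c−1) = (2−1)·(3−1) = 2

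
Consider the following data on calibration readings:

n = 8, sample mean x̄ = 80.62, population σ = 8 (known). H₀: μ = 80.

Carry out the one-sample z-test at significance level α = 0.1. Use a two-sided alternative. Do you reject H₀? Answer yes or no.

SE = σ/√n = 8/√8 = 2.8284
z = (x̄−μ₀)/SE = (80.62−80)/2.8284 = 0.2192
p-value (two-sided) = 0.82649
At α=0.1: p ≥ α → fail to reject H₀

reject H₀: no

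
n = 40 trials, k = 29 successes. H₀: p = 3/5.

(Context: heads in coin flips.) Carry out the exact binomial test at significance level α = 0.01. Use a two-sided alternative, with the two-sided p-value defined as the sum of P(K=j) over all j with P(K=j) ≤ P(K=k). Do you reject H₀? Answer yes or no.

reject H₀: no

Exact binomial: n=40, k=29, p₀=3/5=0.6000
P(X=j) = C(n,j)·p₀^j·(1−p₀)^(n−j); p = Σ P(X=j) over j with P(X=j) ≤ P(X=29)
p-value (two-sided) = 0.14530
At α=0.01: p ≥ α → fail to reject H₀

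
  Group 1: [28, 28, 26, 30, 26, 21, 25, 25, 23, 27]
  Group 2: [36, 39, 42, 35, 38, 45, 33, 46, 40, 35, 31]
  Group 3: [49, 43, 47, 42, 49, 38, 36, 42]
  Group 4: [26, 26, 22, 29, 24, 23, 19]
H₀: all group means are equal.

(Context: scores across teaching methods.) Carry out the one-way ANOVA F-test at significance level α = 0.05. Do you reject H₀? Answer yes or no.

Group means [25.90, 38.18, 43.25, 24.14], grand mean 33.167
SSB = Σnᵢ(x̄ᵢ−x̄)² = 2188.106; SSW = ΣΣ(x−x̄ᵢ)² = 516.894
MSB = 2188.106/3 = 729.3688; MSW = 516.894/32 = 16.1529
F = MSB/MSW = 45.1540
df = (3, 32)
p-value (upper-tail) = 0.00000
At α=0.05: p < α → reject H₀

reject H₀: yes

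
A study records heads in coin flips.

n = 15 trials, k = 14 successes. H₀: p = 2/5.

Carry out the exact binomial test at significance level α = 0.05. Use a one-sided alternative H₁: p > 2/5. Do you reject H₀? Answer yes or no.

Exact binomial: n=15, k=14, p₀=2/5=0.4000
P(X≥14) from Σ C(n,i)·p₀^i·(1−p₀)^(n−i)
p-value (one-sided, H₁ greater) = 0.00003
At α=0.05: p < α → reject H₀

reject H₀: yes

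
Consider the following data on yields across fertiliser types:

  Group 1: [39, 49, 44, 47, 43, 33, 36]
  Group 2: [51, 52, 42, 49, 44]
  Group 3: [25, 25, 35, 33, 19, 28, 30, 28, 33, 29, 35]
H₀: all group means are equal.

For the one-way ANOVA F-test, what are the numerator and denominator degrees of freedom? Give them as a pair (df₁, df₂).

k = 3 groups, N = 23 total
df = (k−1, N−k) = (3−1, 23−3) = (2, 20)

degrees of freedom = [2, 20]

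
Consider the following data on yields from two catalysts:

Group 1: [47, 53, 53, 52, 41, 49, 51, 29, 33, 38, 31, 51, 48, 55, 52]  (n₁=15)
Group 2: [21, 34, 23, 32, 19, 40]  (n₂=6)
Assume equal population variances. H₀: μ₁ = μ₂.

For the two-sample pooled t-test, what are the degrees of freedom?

degrees of freedom = 19

df = n₁ + n₂ − 2 = 15 + 6 − 2 = 19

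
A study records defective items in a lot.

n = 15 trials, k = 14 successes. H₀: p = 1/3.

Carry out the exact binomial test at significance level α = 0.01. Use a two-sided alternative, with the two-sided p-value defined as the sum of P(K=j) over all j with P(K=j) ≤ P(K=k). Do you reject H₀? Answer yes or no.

reject H₀: yes

Exact binomial: n=15, k=14, p₀=1/3=0.3333
P(X=j) = C(n,j)·p₀^j·(1−p₀)^(n−j); p = Σ P(X=j) over j with P(X=j) ≤ P(X=14)
p-value (two-sided) = 0.00000
At α=0.01: p < α → reject H₀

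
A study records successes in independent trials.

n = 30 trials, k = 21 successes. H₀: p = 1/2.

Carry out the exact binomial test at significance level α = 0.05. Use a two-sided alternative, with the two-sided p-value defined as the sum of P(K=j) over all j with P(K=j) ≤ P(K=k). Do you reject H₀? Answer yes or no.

reject H₀: yes

Exact binomial: n=30, k=21, p₀=1/2=0.5000
P(X=j) = C(n,j)·p₀^j·(1−p₀)^(n−j); p = Σ P(X=j) over j with P(X=j) ≤ P(X=21)
p-value (two-sided) = 0.04277
At α=0.05: p < α → reject H₀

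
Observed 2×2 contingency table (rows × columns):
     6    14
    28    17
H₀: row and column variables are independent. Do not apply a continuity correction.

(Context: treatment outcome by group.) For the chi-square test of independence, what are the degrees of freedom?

degrees of freedom = 1

df = (r−1)(c−1) = (2−1)·(2−1) = 1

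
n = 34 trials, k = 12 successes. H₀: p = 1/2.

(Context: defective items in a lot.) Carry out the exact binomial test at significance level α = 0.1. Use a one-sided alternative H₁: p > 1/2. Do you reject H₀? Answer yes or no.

reject H₀: no

Exact binomial: n=34, k=12, p₀=1/2=0.5000
P(X≥12) from Σ C(n,i)·p₀^i·(1−p₀)^(n−i)
p-value (one-sided, H₁ greater) = 0.97119
At α=0.1: p ≥ α → fail to reject H₀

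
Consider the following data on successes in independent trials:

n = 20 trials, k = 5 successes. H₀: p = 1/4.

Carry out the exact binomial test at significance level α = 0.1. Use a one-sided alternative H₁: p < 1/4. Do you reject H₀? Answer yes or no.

reject H₀: no

Exact binomial: n=20, k=5, p₀=1/4=0.2500
P(X≤5) from Σ C(n,i)·p₀^i·(1−p₀)^(n−i)
p-value (one-sided, H₁ less) = 0.61717
At α=0.1: p ≥ α → fail to reject H₀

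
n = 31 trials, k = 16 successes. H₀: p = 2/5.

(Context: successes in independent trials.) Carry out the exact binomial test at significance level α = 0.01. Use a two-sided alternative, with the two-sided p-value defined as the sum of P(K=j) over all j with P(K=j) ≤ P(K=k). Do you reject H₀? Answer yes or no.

Exact binomial: n=31, k=16, p₀=2/5=0.4000
P(X=j) = C(n,j)·p₀^j·(1−p₀)^(n−j); p = Σ P(X=j) over j with P(X=j) ≤ P(X=16)
p-value (two-sided) = 0.20220
At α=0.01: p ≥ α → fail to reject H₀

reject H₀: no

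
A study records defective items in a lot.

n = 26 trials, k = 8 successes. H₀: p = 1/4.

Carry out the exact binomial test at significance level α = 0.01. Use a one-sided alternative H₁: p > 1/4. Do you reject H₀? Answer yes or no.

reject H₀: no

Exact binomial: n=26, k=8, p₀=1/4=0.2500
P(X≥8) from Σ C(n,i)·p₀^i·(1−p₀)^(n−i)
p-value (one-sided, H₁ greater) = 0.31485
At α=0.01: p ≥ α → fail to reject H₀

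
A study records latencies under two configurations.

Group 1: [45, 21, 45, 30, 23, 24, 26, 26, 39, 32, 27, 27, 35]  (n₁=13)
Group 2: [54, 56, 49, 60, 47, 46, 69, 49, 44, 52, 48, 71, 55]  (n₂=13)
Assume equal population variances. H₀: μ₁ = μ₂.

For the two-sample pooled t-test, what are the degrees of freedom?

degrees of freedom = 24

df = n₁ + n₂ − 2 = 13 + 13 − 2 = 24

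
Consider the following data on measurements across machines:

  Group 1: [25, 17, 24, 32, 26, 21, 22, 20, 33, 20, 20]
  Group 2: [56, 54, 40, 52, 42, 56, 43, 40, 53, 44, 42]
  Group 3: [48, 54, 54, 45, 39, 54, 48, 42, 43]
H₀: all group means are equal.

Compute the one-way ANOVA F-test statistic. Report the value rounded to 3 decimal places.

test statistic = 58.844

Group means [23.64, 47.45, 47.44], grand mean 39.000
SSB = Σnᵢ(x̄ᵢ−x̄)² = 4024.505; SSW = ΣΣ(x−x̄ᵢ)² = 957.495
MSB = 4024.505/2 = 2012.2525; MSW = 957.495/28 = 34.1962
F = MSB/MSW = 58.8442
df = (2, 28)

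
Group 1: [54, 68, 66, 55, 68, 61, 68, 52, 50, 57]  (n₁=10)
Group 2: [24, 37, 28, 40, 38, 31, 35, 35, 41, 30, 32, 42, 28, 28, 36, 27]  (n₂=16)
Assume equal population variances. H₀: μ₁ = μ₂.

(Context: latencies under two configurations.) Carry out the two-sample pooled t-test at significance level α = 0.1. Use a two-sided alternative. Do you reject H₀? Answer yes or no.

reject H₀: yes

x̄₁=59.900, s₁=7.172, n₁=10
x̄₂=33.250, s₂=5.520, n₂=16
s_p² = [9·7.172² + 15·5.520²]/24 = 38.3292
SE = √(s_p²·(1/10+1/16)) = 2.4957
t = (59.900−33.250)/2.4957 = 10.6784
df = 24
p-value (two-sided) = 0.00000
At α=0.1: p < α → reject H₀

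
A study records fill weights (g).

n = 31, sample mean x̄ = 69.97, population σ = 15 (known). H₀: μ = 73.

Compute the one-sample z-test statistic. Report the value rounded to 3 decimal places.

test statistic = -1.125

SE = σ/√n = 15/√31 = 2.6941
z = (x̄−μ₀)/SE = (69.97−73)/2.6941 = -1.1247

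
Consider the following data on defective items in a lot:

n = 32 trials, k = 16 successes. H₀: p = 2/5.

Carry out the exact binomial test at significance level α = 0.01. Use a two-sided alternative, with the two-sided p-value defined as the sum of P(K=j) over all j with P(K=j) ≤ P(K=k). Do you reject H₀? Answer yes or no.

reject H₀: no

Exact binomial: n=32, k=16, p₀=2/5=0.4000
P(X=j) = C(n,j)·p₀^j·(1−p₀)^(n−j); p = Σ P(X=j) over j with P(X=j) ≤ P(X=16)
p-value (two-sided) = 0.28035
At α=0.01: p ≥ α → fail to reject H₀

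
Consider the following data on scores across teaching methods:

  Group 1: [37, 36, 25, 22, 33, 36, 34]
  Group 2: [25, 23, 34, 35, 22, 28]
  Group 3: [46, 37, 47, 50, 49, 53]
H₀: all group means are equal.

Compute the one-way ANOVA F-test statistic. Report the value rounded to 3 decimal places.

test statistic = 19.217

Group means [31.86, 27.83, 47.00], grand mean 35.368
SSB = Σnᵢ(x̄ᵢ−x̄)² = 1238.731; SSW = ΣΣ(x−x̄ᵢ)² = 515.690
MSB = 1238.731/2 = 619.3653; MSW = 515.690/16 = 32.2307
F = MSB/MSW = 19.2167
df = (2, 16)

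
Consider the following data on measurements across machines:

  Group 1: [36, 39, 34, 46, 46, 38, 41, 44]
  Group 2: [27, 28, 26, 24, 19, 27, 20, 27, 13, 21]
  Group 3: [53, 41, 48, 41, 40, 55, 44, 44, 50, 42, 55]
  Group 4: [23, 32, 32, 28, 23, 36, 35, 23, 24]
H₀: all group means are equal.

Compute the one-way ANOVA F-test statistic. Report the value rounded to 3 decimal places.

test statistic = 42.942

Group means [40.50, 23.20, 46.64, 28.44], grand mean 34.868
SSB = Σnᵢ(x̄ᵢ−x̄)² = 3509.974; SSW = ΣΣ(x−x̄ᵢ)² = 926.368
MSB = 3509.974/3 = 1169.9915; MSW = 926.368/34 = 27.2461
F = MSB/MSW = 42.9416
df = (3, 34)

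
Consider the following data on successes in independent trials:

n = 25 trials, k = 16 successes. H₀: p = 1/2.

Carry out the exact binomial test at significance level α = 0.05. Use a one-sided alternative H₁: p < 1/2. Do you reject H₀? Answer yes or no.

Exact binomial: n=25, k=16, p₀=1/2=0.5000
P(X≤16) from Σ C(n,i)·p₀^i·(1−p₀)^(n−i)
p-value (one-sided, H₁ less) = 0.94612
At α=0.05: p ≥ α → fail to reject H₀

reject H₀: no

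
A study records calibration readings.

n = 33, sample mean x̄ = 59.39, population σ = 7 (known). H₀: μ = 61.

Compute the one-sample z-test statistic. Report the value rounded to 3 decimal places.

test statistic = -1.321

SE = σ/√n = 7/√33 = 1.2185
z = (x̄−μ₀)/SE = (59.39−61)/1.2185 = -1.3212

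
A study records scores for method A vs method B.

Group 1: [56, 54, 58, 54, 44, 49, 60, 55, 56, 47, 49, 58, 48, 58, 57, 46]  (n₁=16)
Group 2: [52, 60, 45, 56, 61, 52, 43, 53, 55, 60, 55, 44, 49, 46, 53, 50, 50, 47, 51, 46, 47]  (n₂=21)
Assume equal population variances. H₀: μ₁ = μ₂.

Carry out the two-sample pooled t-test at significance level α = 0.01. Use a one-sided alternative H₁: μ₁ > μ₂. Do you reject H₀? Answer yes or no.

reject H₀: no

x̄₁=53.062, s₁=5.079, n₁=16
x̄₂=51.190, s₂=5.316, n₂=21
s_p² = [15·5.079² + 20·5.316²]/35 = 27.2050
SE = √(s_p²·(1/16+1/21)) = 1.7308
t = (53.062−51.190)/1.7308 = 1.0816
df = 35
p-value (one-sided, H₁ greater) = 0.14342
At α=0.01: p ≥ α → fail to reject H₀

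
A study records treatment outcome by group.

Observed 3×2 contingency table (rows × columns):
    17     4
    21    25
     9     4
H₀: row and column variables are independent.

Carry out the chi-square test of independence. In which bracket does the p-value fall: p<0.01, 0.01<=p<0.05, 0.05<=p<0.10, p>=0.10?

p-value bracket: 0.01<=p<0.05

Row totals [21, 46, 13], col totals [47, 33], n=80
χ² = (17−12.34)²/12.34 + (4−8.66)²/8.66 + (21−27.02)²/27.02 + (25−18.98)²/18.98 + (9−7.64)²/7.64 + (4−5.36)²/5.36 = 8.1171
df = 2
p-value (upper-tail) = 0.01727
→ bracket: 0.01<=p<0.05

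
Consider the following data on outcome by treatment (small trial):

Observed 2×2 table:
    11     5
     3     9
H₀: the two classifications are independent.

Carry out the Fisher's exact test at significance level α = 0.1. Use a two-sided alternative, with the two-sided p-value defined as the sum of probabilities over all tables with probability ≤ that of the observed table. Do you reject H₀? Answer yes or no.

Margins: r₁=16, r₂=12, c₁=14, c₂=14, n=28
p_obs = C(16,11)·C(12,3)/C(28,14); sum pmf over tables with pmf ≤ p_obs
p-value (two-sided) = 0.05424
At α=0.1: p < α → reject H₀

reject H₀: yes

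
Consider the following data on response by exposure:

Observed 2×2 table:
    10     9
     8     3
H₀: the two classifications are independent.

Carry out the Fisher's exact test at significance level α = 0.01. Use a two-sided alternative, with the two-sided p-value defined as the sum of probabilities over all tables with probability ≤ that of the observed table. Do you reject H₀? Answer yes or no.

reject H₀: no

Margins: r₁=19, r₂=11, c₁=18, c₂=12, n=30
p_obs = C(19,10)·C(11,8)/C(30,18); sum pmf over tables with pmf ≤ p_obs
p-value (two-sided) = 0.44248
At α=0.01: p ≥ α → fail to reject H₀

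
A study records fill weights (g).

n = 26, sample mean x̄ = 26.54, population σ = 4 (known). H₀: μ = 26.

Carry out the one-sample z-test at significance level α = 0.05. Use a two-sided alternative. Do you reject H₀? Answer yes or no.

reject H₀: no

SE = σ/√n = 4/√26 = 0.7845
z = (x̄−μ₀)/SE = (26.54−26)/0.7845 = 0.6884
p-value (two-sided) = 0.49122
At α=0.05: p ≥ α → fail to reject H₀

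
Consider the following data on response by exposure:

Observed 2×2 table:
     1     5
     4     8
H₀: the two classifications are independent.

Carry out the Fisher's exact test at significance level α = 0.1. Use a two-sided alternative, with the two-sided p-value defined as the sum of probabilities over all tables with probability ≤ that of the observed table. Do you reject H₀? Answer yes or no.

reject H₀: no

Margins: r₁=6, r₂=12, c₁=5, c₂=13, n=18
p_obs = C(6,1)·C(12,4)/C(18,5); sum pmf over tables with pmf ≤ p_obs
p-value (two-sided) = 0.61485
At α=0.1: p ≥ α → fail to reject H₀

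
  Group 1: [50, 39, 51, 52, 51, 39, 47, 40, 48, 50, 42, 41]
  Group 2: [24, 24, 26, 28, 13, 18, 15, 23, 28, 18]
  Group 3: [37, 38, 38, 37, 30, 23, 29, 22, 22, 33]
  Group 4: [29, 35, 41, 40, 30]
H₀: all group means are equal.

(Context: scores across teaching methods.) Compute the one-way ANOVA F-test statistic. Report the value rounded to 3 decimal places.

Group means [45.83, 21.70, 30.90, 35.00], grand mean 33.811
SSB = Σnᵢ(x̄ᵢ−x̄)² = 3293.009; SSW = ΣΣ(x−x̄ᵢ)² = 1082.667
MSB = 3293.009/3 = 1097.6697; MSW = 1082.667/33 = 32.8081
F = MSB/MSW = 33.4573
df = (3, 33)

test statistic = 33.457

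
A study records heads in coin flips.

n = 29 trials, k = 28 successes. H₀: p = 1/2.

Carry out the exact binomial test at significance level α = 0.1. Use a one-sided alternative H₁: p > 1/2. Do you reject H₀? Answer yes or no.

Exact binomial: n=29, k=28, p₀=1/2=0.5000
P(X≥28) from Σ C(n,i)·p₀^i·(1−p₀)^(n−i)
p-value (one-sided, H₁ greater) = 0.00000
At α=0.1: p < α → reject H₀

reject H₀: yes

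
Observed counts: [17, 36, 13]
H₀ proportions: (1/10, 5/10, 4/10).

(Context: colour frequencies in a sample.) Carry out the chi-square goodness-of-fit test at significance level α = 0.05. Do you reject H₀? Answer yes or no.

reject H₀: yes

n = 66; E_i = n·p_i = [6.60, 33.00, 26.40]
χ² = (17−6.60)²/6.60 + (36−33.00)²/33.00 + (13−26.40)²/26.40 = 23.4621
df = 2
p-value (upper-tail) = 0.00001
At α=0.05: p < α → reject H₀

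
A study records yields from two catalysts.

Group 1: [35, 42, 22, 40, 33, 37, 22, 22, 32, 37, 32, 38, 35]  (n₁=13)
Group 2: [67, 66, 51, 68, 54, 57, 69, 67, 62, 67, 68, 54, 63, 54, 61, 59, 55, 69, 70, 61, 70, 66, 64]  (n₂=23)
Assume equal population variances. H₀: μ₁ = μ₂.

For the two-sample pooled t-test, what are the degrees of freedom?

df = n₁ + n₂ − 2 = 13 + 23 − 2 = 34

degrees of freedom = 34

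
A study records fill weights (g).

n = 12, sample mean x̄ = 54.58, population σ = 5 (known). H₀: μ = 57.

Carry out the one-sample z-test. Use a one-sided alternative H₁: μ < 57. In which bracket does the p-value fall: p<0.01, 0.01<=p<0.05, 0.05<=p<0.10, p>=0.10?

SE = σ/√n = 5/√12 = 1.4434
z = (x̄−μ₀)/SE = (54.58−57)/1.4434 = -1.6766
p-value (one-sided, H₁ less) = 0.04681
→ bracket: 0.01<=p<0.05

p-value bracket: 0.01<=p<0.05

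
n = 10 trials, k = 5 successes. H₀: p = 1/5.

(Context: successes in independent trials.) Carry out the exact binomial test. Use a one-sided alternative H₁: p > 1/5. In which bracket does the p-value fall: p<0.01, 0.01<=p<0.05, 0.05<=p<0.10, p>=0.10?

p-value bracket: 0.01<=p<0.05

Exact binomial: n=10, k=5, p₀=1/5=0.2000
P(X≥5) from Σ C(n,i)·p₀^i·(1−p₀)^(n−i)
p-value (one-sided, H₁ greater) = 0.03279
→ bracket: 0.01<=p<0.05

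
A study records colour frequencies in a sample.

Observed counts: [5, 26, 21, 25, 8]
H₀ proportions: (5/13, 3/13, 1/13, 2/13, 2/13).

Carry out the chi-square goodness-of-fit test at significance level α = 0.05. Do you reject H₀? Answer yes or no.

n = 85; E_i = n·p_i = [32.69, 19.62, 6.54, 13.08, 13.08]
χ² = (5−32.69)²/32.69 + (26−19.62)²/19.62 + (21−6.54)²/6.54 + (25−13.08)²/13.08 + (8−13.08)²/13.08 = 70.3627
df = 4
p-value (upper-tail) = 0.00000
At α=0.05: p < α → reject H₀

reject H₀: yes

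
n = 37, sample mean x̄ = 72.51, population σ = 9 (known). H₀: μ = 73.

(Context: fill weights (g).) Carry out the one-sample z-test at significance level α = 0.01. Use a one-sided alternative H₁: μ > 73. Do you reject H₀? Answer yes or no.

reject H₀: no

SE = σ/√n = 9/√37 = 1.4796
z = (x̄−μ₀)/SE = (72.51−73)/1.4796 = -0.3312
p-value (one-sided, H₁ greater) = 0.62974
At α=0.01: p ≥ α → fail to reject H₀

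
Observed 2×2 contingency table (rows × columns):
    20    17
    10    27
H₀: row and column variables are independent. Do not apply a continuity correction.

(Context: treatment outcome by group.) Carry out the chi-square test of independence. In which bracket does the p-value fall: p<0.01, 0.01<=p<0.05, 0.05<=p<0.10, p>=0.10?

Row totals [37, 37], col totals [30, 44], n=74
χ² = (20−15.00)²/15.00 + (17−22.00)²/22.00 + (10−15.00)²/15.00 + (27−22.00)²/22.00 = 5.6061
df = 1
p-value (upper-tail) = 0.01790
→ bracket: 0.01<=p<0.05

p-value bracket: 0.01<=p<0.05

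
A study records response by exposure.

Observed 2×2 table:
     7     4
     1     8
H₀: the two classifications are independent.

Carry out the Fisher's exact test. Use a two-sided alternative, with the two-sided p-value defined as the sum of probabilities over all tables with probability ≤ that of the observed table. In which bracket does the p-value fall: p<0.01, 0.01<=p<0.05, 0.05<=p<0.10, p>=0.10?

Margins: r₁=11, r₂=9, c₁=8, c₂=12, n=20
p_obs = C(11,7)·C(9,1)/C(20,8); sum pmf over tables with pmf ≤ p_obs
p-value (two-sided) = 0.02810
→ bracket: 0.01<=p<0.05

p-value bracket: 0.01<=p<0.05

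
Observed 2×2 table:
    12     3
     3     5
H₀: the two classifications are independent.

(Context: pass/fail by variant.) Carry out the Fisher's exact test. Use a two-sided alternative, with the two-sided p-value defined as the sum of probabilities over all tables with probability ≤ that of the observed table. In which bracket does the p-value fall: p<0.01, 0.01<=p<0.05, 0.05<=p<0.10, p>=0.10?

p-value bracket: 0.05<=p<0.10

Margins: r₁=15, r₂=8, c₁=15, c₂=8, n=23
p_obs = C(15,12)·C(8,3)/C(23,15); sum pmf over tables with pmf ≤ p_obs
p-value (two-sided) = 0.07133
→ bracket: 0.05<=p<0.10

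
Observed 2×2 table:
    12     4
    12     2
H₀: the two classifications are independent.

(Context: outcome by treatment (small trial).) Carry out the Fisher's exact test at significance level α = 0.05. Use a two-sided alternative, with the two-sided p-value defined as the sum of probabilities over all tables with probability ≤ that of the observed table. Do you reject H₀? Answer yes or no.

Margins: r₁=16, r₂=14, c₁=24, c₂=6, n=30
p_obs = C(16,12)·C(14,12)/C(30,24); sum pmf over tables with pmf ≤ p_obs
p-value (two-sided) = 0.65670
At α=0.05: p ≥ α → fail to reject H₀

reject H₀: no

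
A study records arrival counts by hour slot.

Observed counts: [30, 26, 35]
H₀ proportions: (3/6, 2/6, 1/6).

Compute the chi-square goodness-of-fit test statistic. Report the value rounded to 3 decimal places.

test statistic = 31.835

n = 91; E_i = n·p_i = [45.50, 30.33, 15.17]
χ² = (30−45.50)²/45.50 + (26−30.33)²/30.33 + (35−15.17)²/15.17 = 31.8352
df = 2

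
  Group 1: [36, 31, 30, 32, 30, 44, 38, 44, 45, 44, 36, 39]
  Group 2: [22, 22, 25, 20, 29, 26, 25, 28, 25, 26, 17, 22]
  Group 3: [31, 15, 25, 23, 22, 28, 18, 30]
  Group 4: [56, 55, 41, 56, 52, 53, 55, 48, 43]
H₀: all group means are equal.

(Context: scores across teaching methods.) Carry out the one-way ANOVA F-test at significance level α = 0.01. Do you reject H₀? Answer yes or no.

Group means [37.42, 23.92, 24.00, 51.00], grand mean 33.829
SSB = Σnᵢ(x̄ᵢ−x̄)² = 4759.972; SSW = ΣΣ(x−x̄ᵢ)² = 987.833
MSB = 4759.972/3 = 1586.6572; MSW = 987.833/37 = 26.6982
F = MSB/MSW = 59.4294
df = (3, 37)
p-value (upper-tail) = 0.00000
At α=0.01: p < α → reject H₀

reject H₀: yes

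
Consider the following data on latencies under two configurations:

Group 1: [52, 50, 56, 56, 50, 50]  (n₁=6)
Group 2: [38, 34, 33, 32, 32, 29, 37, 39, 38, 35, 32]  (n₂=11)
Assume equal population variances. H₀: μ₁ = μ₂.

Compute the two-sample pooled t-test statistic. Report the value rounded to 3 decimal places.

test statistic = 11.289

x̄₁=52.333, s₁=2.944, n₁=6
x̄₂=34.455, s₂=3.205, n₂=11
s_p² = [5·2.944² + 10·3.205²]/15 = 9.7374
SE = √(s_p²·(1/6+1/11)) = 1.5837
t = (52.333−34.455)/1.5837 = 11.2892
df = 15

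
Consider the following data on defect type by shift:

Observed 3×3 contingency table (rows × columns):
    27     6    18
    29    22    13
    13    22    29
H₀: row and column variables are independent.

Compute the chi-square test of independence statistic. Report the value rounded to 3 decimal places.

test statistic = 21.730

Row totals [51, 64, 64], col totals [69, 50, 60], n=179
χ² = (27−19.66)²/19.66 + (6−14.25)²/14.25 + (18−17.09)²/17.09 + (29−24.67)²/24.67 + (22−17.88)²/17.88 + (13−21.45)²/21.45 + (13−24.67)²/24.67 + (22−17.88)²/17.88 + (29−21.45)²/21.45 = 21.7298
df = 4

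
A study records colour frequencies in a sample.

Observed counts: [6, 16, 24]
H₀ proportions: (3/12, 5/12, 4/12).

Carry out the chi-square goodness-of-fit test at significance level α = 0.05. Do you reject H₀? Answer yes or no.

n = 46; E_i = n·p_i = [11.50, 19.17, 15.33]
χ² = (6−11.50)²/11.50 + (16−19.17)²/19.17 + (24−15.33)²/15.33 = 8.0522
df = 2
p-value (upper-tail) = 0.01784
At α=0.05: p < α → reject H₀

reject H₀: yes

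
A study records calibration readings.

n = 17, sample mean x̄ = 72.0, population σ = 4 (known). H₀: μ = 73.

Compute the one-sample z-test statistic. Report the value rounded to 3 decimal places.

test statistic = -1.031

SE = σ/√n = 4/√17 = 0.9701
z = (x̄−μ₀)/SE = (72.0−73)/0.9701 = -1.0308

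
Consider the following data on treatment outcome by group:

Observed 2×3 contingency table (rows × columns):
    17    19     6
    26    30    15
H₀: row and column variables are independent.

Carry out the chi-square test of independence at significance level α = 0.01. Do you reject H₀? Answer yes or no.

Row totals [42, 71], col totals [43, 49, 21], n=113
χ² = (17−15.98)²/15.98 + (19−18.21)²/18.21 + (6−7.81)²/7.81 + (26−27.02)²/27.02 + (30−30.79)²/30.79 + (15−13.19)²/13.19 = 0.8219
df = 2
p-value (upper-tail) = 0.66302
At α=0.01: p ≥ α → fail to reject H₀

reject H₀: no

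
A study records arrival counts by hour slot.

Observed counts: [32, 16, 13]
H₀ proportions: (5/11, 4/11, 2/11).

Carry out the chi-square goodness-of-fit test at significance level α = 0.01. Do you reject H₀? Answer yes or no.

n = 61; E_i = n·p_i = [27.73, 22.18, 11.09]
χ² = (32−27.73)²/27.73 + (16−22.18)²/22.18 + (13−11.09)²/11.09 = 2.7098
df = 2
p-value (upper-tail) = 0.25797
At α=0.01: p ≥ α → fail to reject H₀

reject H₀: no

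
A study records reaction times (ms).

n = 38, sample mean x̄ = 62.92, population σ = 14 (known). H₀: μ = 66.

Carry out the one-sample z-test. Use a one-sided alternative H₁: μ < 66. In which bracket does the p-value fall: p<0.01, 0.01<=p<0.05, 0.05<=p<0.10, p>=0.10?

p-value bracket: 0.05<=p<0.10

SE = σ/√n = 14/√38 = 2.2711
z = (x̄−μ₀)/SE = (62.92−66)/2.2711 = -1.3562
p-value (one-sided, H₁ less) = 0.08752
→ bracket: 0.05<=p<0.10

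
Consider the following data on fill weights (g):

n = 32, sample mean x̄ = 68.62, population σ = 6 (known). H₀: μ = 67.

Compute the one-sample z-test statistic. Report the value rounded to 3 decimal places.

SE = σ/√n = 6/√32 = 1.0607
z = (x̄−μ₀)/SE = (68.62−67)/1.0607 = 1.5274

test statistic = 1.527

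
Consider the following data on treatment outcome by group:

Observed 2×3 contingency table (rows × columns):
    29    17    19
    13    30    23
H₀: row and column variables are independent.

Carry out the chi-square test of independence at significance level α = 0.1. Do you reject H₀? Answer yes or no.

reject H₀: yes

Row totals [65, 66], col totals [42, 47, 42], n=131
χ² = (29−20.84)²/20.84 + (17−23.32)²/23.32 + (19−20.84)²/20.84 + (13−21.16)²/21.16 + (30−23.68)²/23.68 + (23−21.16)²/21.16 = 10.0649
df = 2
p-value (upper-tail) = 0.00652
At α=0.1: p < α → reject H₀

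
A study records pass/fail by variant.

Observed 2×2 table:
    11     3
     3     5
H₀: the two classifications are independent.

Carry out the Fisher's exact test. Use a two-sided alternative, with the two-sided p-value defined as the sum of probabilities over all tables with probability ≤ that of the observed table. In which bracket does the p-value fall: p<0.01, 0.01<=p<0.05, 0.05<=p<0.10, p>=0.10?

Margins: r₁=14, r₂=8, c₁=14, c₂=8, n=22
p_obs = C(14,11)·C(8,3)/C(22,14); sum pmf over tables with pmf ≤ p_obs
p-value (two-sided) = 0.08146
→ bracket: 0.05<=p<0.10

p-value bracket: 0.05<=p<0.10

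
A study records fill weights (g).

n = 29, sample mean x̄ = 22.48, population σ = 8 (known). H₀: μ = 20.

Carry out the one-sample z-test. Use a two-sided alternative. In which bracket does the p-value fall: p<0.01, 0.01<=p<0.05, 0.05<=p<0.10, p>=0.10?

SE = σ/√n = 8/√29 = 1.4856
z = (x̄−μ₀)/SE = (22.48−20)/1.4856 = 1.6694
p-value (two-sided) = 0.09504
→ bracket: 0.05<=p<0.10

p-value bracket: 0.05<=p<0.10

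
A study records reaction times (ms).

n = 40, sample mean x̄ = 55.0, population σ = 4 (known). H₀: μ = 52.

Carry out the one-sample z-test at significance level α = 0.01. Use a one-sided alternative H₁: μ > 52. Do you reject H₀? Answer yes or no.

reject H₀: yes

SE = σ/√n = 4/√40 = 0.6325
z = (x̄−μ₀)/SE = (55.0−52)/0.6325 = 4.7434
p-value (one-sided, H₁ greater) = 0.00000
At α=0.01: p < α → reject H₀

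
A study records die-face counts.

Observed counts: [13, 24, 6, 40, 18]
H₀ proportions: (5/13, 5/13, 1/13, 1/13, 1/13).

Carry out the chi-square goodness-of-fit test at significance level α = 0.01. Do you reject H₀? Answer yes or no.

n = 101; E_i = n·p_i = [38.85, 38.85, 7.77, 7.77, 7.77]
χ² = (13−38.85)²/38.85 + (24−38.85)²/38.85 + (6−7.77)²/7.77 + (40−7.77)²/7.77 + (18−7.77)²/7.77 = 170.4554
df = 4
p-value (upper-tail) = 0.00000
At α=0.01: p < α → reject H₀

reject H₀: yes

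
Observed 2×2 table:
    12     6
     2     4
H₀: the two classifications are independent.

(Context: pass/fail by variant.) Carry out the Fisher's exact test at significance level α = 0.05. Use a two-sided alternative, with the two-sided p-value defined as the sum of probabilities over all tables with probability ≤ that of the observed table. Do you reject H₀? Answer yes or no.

Margins: r₁=18, r₂=6, c₁=14, c₂=10, n=24
p_obs = C(18,12)·C(6,2)/C(24,14); sum pmf over tables with pmf ≤ p_obs
p-value (two-sided) = 0.19206
At α=0.05: p ≥ α → fail to reject H₀

reject H₀: no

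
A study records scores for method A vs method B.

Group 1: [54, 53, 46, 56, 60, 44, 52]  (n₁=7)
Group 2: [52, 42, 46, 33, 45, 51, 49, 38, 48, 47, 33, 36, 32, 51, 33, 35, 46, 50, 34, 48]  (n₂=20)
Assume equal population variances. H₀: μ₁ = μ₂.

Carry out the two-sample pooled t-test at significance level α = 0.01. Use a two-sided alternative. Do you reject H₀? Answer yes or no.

reject H₀: yes

x̄₁=52.143, s₁=5.551, n₁=7
x̄₂=42.450, s₂=7.316, n₂=20
s_p² = [6·5.551² + 19·7.316²]/25 = 48.0723
SE = √(s_p²·(1/7+1/20)) = 3.0448
t = (52.143−42.450)/3.0448 = 3.1834
df = 25
p-value (two-sided) = 0.00387
At α=0.01: p < α → reject H₀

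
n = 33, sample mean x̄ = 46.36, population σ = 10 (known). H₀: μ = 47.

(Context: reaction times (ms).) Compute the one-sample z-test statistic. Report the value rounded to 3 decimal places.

SE = σ/√n = 10/√33 = 1.7408
z = (x̄−μ₀)/SE = (46.36−47)/1.7408 = -0.3677

test statistic = -0.368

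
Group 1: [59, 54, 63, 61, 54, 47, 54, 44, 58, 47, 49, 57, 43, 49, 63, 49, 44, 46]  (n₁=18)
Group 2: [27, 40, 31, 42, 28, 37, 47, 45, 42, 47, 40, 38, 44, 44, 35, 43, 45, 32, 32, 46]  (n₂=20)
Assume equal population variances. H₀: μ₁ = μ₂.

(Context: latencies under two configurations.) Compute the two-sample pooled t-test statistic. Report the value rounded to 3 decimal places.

test statistic = 6.116

x̄₁=52.278, s₁=6.711, n₁=18
x̄₂=39.250, s₂=6.414, n₂=20
s_p² = [17·6.711² + 19·6.414²]/36 = 42.9823
SE = √(s_p²·(1/18+1/20)) = 2.1300
t = (52.278−39.250)/2.1300 = 6.1162
df = 36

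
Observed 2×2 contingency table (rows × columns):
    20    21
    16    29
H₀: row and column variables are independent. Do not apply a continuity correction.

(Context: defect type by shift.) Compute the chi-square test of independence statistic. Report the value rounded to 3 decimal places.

Row totals [41, 45], col totals [36, 50], n=86
χ² = (20−17.16)²/17.16 + (21−23.84)²/23.84 + (16−18.84)²/18.84 + (29−26.16)²/26.16 = 1.5417
df = 1

test statistic = 1.542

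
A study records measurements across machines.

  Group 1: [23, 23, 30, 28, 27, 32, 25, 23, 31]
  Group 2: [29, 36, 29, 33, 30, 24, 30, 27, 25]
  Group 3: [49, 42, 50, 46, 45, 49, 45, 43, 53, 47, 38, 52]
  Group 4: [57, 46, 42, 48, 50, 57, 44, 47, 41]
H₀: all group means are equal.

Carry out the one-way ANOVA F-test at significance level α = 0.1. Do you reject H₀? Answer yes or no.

Group means [26.89, 29.22, 46.58, 48.00], grand mean 38.359
SSB = Σnᵢ(x̄ᵢ−x̄)² = 3583.613; SSW = ΣΣ(x−x̄ᵢ)² = 693.361
MSB = 3583.613/3 = 1194.5377; MSW = 693.361/35 = 19.8103
F = MSB/MSW = 60.2988
df = (3, 35)
p-value (upper-tail) = 0.00000
At α=0.1: p < α → reject H₀

reject H₀: yes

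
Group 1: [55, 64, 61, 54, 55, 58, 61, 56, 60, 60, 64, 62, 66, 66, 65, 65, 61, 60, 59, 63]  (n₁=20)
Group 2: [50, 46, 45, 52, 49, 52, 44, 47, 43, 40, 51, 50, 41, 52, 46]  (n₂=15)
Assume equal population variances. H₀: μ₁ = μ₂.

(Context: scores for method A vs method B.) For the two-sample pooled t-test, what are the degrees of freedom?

df = n₁ + n₂ − 2 = 20 + 15 − 2 = 33

degrees of freedom = 33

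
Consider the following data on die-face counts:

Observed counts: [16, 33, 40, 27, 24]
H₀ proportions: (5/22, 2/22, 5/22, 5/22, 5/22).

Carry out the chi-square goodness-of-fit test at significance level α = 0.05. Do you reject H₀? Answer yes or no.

n = 140; E_i = n·p_i = [31.82, 12.73, 31.82, 31.82, 31.82]
χ² = (16−31.82)²/31.82 + (33−12.73)²/12.73 + (40−31.82)²/31.82 + (27−31.82)²/31.82 + (24−31.82)²/31.82 = 44.9100
df = 4
p-value (upper-tail) = 0.00000
At α=0.05: p < α → reject H₀

reject H₀: yes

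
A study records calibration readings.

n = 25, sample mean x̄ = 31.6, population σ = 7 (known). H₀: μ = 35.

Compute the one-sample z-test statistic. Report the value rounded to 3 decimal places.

test statistic = -2.429

SE = σ/√n = 7/√25 = 1.4000
z = (x̄−μ₀)/SE = (31.6−35)/1.4000 = -2.4286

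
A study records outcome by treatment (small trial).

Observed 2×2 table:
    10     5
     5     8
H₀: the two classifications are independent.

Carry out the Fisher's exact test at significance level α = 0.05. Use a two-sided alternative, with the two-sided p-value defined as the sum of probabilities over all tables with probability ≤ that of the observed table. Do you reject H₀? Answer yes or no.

reject H₀: no

Margins: r₁=15, r₂=13, c₁=15, c₂=13, n=28
p_obs = C(15,10)·C(13,5)/C(28,15); sum pmf over tables with pmf ≤ p_obs
p-value (two-sided) = 0.25451
At α=0.05: p ≥ α → fail to reject H₀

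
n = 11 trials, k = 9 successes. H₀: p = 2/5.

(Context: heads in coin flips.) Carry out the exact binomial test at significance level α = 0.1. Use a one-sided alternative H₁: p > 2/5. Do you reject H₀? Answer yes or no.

reject H₀: yes

Exact binomial: n=11, k=9, p₀=2/5=0.4000
P(X≥9) from Σ C(n,i)·p₀^i·(1−p₀)^(n−i)
p-value (one-sided, H₁ greater) = 0.00592
At α=0.1: p < α → reject H₀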